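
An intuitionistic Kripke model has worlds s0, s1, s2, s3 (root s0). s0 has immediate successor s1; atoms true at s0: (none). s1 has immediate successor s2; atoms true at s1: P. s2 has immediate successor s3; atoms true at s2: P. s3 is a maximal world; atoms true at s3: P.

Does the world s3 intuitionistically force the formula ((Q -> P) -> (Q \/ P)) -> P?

s3 ||- ((Q -> P) -> (Q \/ P)) -> P: every world accessible from s3 that forces (Q -> P) -> (Q \/ P) (namely s3) also forces P.

Yes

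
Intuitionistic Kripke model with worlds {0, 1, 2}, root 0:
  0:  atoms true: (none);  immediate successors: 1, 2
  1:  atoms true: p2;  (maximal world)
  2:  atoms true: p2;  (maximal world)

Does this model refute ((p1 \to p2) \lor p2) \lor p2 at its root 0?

No

0 \Vdash ((p1 \to p2) \lor p2) \lor p2 via the disjunct (p1 \to p2) \lor p2.
So the root 0 forces ((p1 \to p2) \lor p2) \lor p2; the model is not a countermodel.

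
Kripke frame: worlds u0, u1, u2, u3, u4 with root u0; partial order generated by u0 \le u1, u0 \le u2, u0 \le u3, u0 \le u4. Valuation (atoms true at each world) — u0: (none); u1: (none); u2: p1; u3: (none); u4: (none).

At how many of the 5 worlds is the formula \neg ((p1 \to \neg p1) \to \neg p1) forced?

0

u0: does not force it — u0 \nVdash \neg ((p1 \to \neg p1) \to \neg p1) since u0 is accessible from u0 and u0 \Vdash (p1 \to \neg p1) \to \neg p1.
u1: does not force it — u1 \nVdash \neg ((p1 \to \neg p1) \to \neg p1) since u1 is accessible from u1 and u1 \Vdash (p1 \to \neg p1) \to \neg p1.
u2: does not force it.
u3: does not force it.
u4: does not force it.
Worlds forcing the formula: { }.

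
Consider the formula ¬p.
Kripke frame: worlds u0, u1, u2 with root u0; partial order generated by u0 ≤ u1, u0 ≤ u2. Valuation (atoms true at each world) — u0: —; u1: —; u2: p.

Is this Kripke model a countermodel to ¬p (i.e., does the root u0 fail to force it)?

u0 ⊮ ¬p since u2 is accessible from u0 and u2 ⊩ p.
So the root u0 does not force ¬p; the model is a countermodel.

Yes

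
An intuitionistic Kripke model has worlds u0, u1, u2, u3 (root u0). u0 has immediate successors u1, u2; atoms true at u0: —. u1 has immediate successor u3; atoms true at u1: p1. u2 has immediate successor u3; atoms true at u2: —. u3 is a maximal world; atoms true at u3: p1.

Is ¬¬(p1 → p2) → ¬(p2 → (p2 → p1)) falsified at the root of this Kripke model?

u0 ⊩ ¬¬(p1 → p2) → ¬(p2 → (p2 → p1)) vacuously: no world accessible from u0 forces the antecedent ¬¬(p1 → p2).
So the root u0 forces ¬¬(p1 → p2) → ¬(p2 → (p2 → p1)); the model is not a countermodel.

No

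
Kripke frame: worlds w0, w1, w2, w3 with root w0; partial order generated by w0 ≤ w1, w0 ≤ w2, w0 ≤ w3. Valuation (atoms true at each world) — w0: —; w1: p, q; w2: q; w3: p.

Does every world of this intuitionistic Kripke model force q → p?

Not every world: w0 ⊮ q → p.
w0 ⊮ q → p: at the accessible world w2, w2 ⊩ q but w2 ⊮ p.
w2 lacks atom p, so w2 ⊮ p.

No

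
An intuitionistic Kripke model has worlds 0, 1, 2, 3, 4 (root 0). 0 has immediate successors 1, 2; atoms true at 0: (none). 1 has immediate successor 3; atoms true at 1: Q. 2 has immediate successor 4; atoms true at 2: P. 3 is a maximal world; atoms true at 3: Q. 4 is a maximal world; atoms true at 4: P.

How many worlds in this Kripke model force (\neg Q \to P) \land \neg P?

0: does not force it — 0 \nVdash (\neg Q \to P) \land \neg P since 0 fails \neg P.
1: forces it.
2: does not force it — 2 \nVdash (\neg Q \to P) \land \neg P since 2 fails \neg P.
3: forces it.
4: does not force it — 4 \nVdash (\neg Q \to P) \land \neg P since 4 fails \neg P.
Worlds forcing the formula: {1, 3}.

2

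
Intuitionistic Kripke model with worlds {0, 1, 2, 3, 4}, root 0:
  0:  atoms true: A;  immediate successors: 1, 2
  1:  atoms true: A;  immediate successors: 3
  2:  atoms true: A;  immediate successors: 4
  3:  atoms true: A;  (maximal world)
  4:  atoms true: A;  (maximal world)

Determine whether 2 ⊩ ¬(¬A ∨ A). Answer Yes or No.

2 ⊮ ¬(¬A ∨ A) since 2 is accessible from 2 and 2 ⊩ ¬A ∨ A.
2 ⊩ ¬A ∨ A via the disjunct A.

No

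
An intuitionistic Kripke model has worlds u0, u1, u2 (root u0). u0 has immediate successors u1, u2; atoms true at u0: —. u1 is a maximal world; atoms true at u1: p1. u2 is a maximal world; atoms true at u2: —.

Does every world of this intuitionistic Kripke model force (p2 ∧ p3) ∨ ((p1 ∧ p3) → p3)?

Yes

u0 ⊩ (p2 ∧ p3) ∨ ((p1 ∧ p3) → p3) via the disjunct (p1 ∧ p3) → p3.
Since the root u0 forces (p2 ∧ p3) ∨ ((p1 ∧ p3) → p3) and forcing is persistent (monotone upward), every world forces it.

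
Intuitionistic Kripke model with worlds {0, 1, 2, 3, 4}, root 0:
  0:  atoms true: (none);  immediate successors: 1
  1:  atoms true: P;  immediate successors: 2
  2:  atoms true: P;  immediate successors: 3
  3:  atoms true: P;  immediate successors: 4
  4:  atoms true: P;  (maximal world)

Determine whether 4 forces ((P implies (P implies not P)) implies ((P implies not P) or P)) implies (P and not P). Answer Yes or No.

No

4 does not force ((P implies (P implies not P)) implies ((P implies not P) or P)) implies (P and not P): already at 4 itself, 4 forces (P implies (P implies not P)) implies ((P implies not P) or P) but 4 does not force P and not P.
4 does not force P and not P since 4 fails not P.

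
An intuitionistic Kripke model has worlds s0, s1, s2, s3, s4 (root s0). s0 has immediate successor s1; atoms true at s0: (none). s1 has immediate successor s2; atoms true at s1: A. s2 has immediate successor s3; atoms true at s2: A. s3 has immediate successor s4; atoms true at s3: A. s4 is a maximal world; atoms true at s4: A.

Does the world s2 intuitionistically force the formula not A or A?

s2 forces not A or A via the disjunct A.

Yes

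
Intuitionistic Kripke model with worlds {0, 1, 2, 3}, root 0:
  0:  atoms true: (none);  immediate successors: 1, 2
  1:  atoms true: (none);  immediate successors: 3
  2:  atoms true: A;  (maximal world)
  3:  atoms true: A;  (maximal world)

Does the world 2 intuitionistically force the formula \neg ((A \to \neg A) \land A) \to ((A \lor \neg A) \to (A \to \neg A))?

2 \nVdash \neg ((A \to \neg A) \land A) \to ((A \lor \neg A) \to (A \to \neg A)): already at 2 itself, 2 \Vdash \neg ((A \to \neg A) \land A) but 2 \nVdash (A \lor \neg A) \to (A \to \neg A).
2 \nVdash (A \lor \neg A) \to (A \to \neg A): already at 2 itself, 2 \Vdash A \lor \neg A but 2 \nVdash A \to \neg A.
2 \nVdash A \to \neg A: already at 2 itself, 2 \Vdash A but 2 \nVdash \neg A.
2 \nVdash \neg A since 2 is accessible from 2 and 2 \Vdash A.

No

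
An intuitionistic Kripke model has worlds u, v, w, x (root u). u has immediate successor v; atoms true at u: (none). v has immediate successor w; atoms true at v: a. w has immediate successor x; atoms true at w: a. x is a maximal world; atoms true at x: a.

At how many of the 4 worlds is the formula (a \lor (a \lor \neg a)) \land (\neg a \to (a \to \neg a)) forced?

3

u: does not force it — u \nVdash (a \lor (a \lor \neg a)) \land (\neg a \to (a \to \neg a)) since u fails a \lor (a \lor \neg a).
v: forces it.
w: forces it.
x: forces it.
Worlds forcing the formula: {v, w, x}.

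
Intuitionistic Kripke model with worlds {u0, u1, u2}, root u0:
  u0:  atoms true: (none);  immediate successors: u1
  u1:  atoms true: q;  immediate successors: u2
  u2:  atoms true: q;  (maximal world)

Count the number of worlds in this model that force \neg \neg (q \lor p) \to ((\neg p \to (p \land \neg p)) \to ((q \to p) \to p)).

3

u0: forces it.
u1: forces it.
u2: forces it.
Worlds forcing the formula: {u0, u1, u2}.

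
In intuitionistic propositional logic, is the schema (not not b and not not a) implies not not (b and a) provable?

Yes

This is the distribution of double negation over conjunction, which is intuitionistically derivable.
Assume not not b, not not a, and not (b and a). From b we'd get not a (since b and a is refuted), contradicting not not a; so not b, contradicting not not b.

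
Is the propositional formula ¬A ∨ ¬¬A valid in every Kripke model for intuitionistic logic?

No

This is the weak law of excluded middle, which is not intuitionistically valid.
A Kripke countermodel: worlds u, v, w; order generated by u ≤ v, u ≤ w; atoms true at each world — u:{}; v:{A}; w:{}.
u ⊮ ¬A ∨ ¬¬A: neither disjunct is forced at u.
u ⊮ ¬A since v is accessible from u and v ⊩ A.
So the root u does not force the formula.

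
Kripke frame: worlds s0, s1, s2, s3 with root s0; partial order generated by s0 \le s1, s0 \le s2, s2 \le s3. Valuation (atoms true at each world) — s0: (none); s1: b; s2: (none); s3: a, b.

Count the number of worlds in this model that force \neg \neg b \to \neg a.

s0: does not force it — s0 \nVdash \neg \neg b \to \neg a: already at s0 itself, s0 \Vdash \neg \neg b but s0 \nVdash \neg a.
s1: forces it.
s2: does not force it — s2 \nVdash \neg \neg b \to \neg a: already at s2 itself, s2 \Vdash \neg \neg b but s2 \nVdash \neg a.
s3: does not force it.
Worlds forcing the formula: {s1}.

1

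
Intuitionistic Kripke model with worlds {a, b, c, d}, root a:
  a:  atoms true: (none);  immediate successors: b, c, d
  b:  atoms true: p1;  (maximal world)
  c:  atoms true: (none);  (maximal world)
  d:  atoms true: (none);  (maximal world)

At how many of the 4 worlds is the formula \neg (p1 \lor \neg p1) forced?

a: does not force it — a \nVdash \neg (p1 \lor \neg p1) since b is accessible from a and b \Vdash p1 \lor \neg p1.
b: does not force it — b \nVdash \neg (p1 \lor \neg p1) since b is accessible from b and b \Vdash p1 \lor \neg p1.
c: does not force it — c \nVdash \neg (p1 \lor \neg p1) since c is accessible from c and c \Vdash p1 \lor \neg p1.
d: does not force it.
Worlds forcing the formula: { }.

0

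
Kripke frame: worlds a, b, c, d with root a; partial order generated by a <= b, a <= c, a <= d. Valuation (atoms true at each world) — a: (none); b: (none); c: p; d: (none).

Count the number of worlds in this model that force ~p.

2

a: does not force it — a ||-/- ~p since c is accessible from a and c ||- p.
b: forces it.
c: does not force it — c ||-/- ~p since c is accessible from c and c ||- p.
d: forces it.
Worlds forcing the formula: {b, d}.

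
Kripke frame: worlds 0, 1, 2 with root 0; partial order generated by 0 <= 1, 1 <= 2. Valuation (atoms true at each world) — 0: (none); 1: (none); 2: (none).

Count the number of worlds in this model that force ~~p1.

0: does not force it — 0 ||-/- ~~p1 since 0 is accessible from 0 and 0 ||- ~p1.
1: does not force it — 1 ||-/- ~~p1 since 1 is accessible from 1 and 1 ||- ~p1.
2: does not force it.
Worlds forcing the formula: { }.

0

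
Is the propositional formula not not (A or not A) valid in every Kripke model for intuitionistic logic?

This is the double negation of excluded middle, which is intuitionistically derivable.
Assuming not (A or not A): from A we'd get A or not A, so not A; but then A or not A again — contradiction. Hence not not (A or not A).

Yes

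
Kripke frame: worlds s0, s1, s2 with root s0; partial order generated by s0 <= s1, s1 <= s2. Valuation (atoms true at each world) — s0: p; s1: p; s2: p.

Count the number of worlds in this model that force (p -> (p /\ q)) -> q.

3

s0: forces it.
s1: forces it.
s2: forces it.
Worlds forcing the formula: {s0, s1, s2}.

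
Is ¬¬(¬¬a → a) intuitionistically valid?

This is the double negation of double-negation elimination, which is intuitionistically derivable.
By Glivenko's theorem the double negation of any classical propositional tautology is intuitionistically provable; ¬¬a → a is classically a tautology.

Yes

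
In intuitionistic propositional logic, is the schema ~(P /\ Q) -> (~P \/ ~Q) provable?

No

This is the constructively invalid direction of De Morgan's law for conjunction, which is not intuitionistically valid.
A Kripke countermodel: worlds u, v, w; order generated by u <= v, u <= w; atoms true at each world — u:{}; v:{P}; w:{Q}.
u ||-/- ~(P /\ Q) -> (~P \/ ~Q): already at u itself, u ||- ~(P /\ Q) but u ||-/- ~P \/ ~Q.
u ||-/- ~P \/ ~Q: neither disjunct is forced at u.
u ||-/- ~P since v is accessible from u and v ||- P.
So the root u does not force the formula.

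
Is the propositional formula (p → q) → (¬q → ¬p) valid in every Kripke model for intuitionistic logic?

Yes

This is the forward direction of contraposition, which is intuitionistically derivable.
Assume p → q and ¬q. If p held then q would follow, contradicting ¬q; so ¬p.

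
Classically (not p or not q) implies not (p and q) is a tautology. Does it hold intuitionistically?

This is a constructively valid De Morgan direction (disjunction of negations to negated conjunction), which is intuitionistically derivable.
If not p holds at a world then no accessible world forces p, hence none forces p and q; likewise for not q.

Yes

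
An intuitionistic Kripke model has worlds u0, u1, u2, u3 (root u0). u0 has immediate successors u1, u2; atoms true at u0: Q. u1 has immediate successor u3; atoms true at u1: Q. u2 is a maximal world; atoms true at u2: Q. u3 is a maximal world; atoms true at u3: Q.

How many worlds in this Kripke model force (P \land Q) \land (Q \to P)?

u0: does not force it — u0 \nVdash (P \land Q) \land (Q \to P) since u0 fails P \land Q.
u1: does not force it — u1 \nVdash (P \land Q) \land (Q \to P) since u1 fails P \land Q.
u2: does not force it.
u3: does not force it.
Worlds forcing the formula: { }.

0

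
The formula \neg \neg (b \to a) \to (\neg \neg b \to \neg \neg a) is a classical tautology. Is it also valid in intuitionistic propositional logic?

Yes

This is the distribution of double negation over implication, which is intuitionistically derivable.
Assume \neg \neg (b \to a) and \neg \neg b; suppose \neg a. Then b \to a would give \neg b (by contraposition), contradicting \neg \neg b; so \neg (b \to a), contradicting \neg \neg (b \to a). Hence \neg \neg a.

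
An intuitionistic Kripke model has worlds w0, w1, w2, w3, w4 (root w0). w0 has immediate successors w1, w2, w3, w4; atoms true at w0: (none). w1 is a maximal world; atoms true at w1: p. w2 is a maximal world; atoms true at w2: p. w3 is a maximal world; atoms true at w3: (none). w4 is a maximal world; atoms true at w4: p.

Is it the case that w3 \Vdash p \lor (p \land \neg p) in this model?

No

w3 \nVdash p \lor (p \land \neg p): neither disjunct is forced at w3.
w3 lacks atom p, so w3 \nVdash p.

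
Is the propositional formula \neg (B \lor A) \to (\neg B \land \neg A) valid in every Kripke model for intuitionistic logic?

Yes

This is a constructively valid De Morgan direction (negated disjunction to conjunction of negations), which is intuitionistically derivable.
From \neg (B \lor A): if B held then B \lor A would, contradiction — so \neg B; similarly \neg A.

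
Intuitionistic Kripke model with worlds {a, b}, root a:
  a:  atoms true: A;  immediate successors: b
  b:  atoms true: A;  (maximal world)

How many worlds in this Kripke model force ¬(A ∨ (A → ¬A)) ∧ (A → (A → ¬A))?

0

a: does not force it — a ⊮ ¬(A ∨ (A → ¬A)) ∧ (A → (A → ¬A)) since a fails ¬(A ∨ (A → ¬A)).
b: does not force it — b ⊮ ¬(A ∨ (A → ¬A)) ∧ (A → (A → ¬A)) since b fails ¬(A ∨ (A → ¬A)).
Worlds forcing the formula: { }.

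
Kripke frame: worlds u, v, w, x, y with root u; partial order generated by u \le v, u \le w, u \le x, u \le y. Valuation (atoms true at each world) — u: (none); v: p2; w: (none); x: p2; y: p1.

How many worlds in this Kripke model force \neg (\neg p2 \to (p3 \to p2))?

u: does not force it — u \nVdash \neg (\neg p2 \to (p3 \to p2)) since u is accessible from u and u \Vdash \neg p2 \to (p3 \to p2).
v: does not force it — v \nVdash \neg (\neg p2 \to (p3 \to p2)) since v is accessible from v and v \Vdash \neg p2 \to (p3 \to p2).
w: does not force it.
x: does not force it.
y: does not force it.
Worlds forcing the formula: { }.

0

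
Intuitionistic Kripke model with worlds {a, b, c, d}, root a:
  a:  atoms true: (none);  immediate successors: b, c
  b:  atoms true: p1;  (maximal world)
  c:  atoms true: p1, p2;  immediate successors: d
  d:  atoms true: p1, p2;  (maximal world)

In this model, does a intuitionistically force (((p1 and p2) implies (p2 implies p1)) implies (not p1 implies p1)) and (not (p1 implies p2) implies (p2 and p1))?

a does not force (((p1 and p2) implies (p2 implies p1)) implies (not p1 implies p1)) and (not (p1 implies p2) implies (p2 and p1)) since a fails not (p1 implies p2) implies (p2 and p1).

No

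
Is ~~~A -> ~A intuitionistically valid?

This is triple-negation reduction, which is intuitionistically derivable.
Assume ~~~A and suppose A. Then ~~A (double-negation introduction), contradicting ~~~A. So ~A.

Yes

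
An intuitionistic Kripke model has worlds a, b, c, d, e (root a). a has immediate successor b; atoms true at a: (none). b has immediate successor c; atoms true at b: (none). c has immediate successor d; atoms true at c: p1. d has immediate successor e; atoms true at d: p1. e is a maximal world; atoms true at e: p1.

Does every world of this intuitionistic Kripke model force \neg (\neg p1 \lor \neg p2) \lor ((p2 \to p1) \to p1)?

No

Not every world: a \nVdash \neg (\neg p1 \lor \neg p2) \lor ((p2 \to p1) \to p1).
a \nVdash \neg (\neg p1 \lor \neg p2) \lor ((p2 \to p1) \to p1): neither disjunct is forced at a.
a \nVdash \neg (\neg p1 \lor \neg p2) since a is accessible from a and a \Vdash \neg p1 \lor \neg p2.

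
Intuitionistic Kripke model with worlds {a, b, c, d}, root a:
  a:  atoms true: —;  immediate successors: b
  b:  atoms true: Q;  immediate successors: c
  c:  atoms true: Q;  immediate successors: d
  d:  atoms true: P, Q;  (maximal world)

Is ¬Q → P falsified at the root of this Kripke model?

No

a ⊩ ¬Q → P vacuously: no world accessible from a forces the antecedent ¬Q.
So the root a forces ¬Q → P; the model is not a countermodel.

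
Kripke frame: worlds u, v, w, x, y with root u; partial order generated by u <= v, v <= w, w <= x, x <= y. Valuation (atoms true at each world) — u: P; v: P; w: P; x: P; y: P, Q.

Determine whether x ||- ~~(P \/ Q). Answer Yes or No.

x ||- ~~(P \/ Q): no world accessible from x forces ~(P \/ Q).

Yes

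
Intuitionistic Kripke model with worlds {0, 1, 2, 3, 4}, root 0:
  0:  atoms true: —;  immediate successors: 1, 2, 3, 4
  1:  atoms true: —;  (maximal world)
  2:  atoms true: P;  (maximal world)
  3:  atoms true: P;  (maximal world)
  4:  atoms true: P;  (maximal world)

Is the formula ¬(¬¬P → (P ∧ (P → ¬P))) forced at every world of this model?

No

Not every world: 0 ⊮ ¬(¬¬P → (P ∧ (P → ¬P))).
0 ⊮ ¬(¬¬P → (P ∧ (P → ¬P))) since 1 is accessible from 0 and 1 ⊩ ¬¬P → (P ∧ (P → ¬P)).
1 ⊩ ¬¬P → (P ∧ (P → ¬P)) vacuously: no world accessible from 1 forces the antecedent ¬¬P.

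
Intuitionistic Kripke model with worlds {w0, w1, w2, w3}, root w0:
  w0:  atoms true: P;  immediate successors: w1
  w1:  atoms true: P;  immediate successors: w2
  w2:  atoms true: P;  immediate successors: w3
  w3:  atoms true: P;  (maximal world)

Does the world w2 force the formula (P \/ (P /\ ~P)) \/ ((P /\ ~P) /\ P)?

Yes

w2 ||- (P \/ (P /\ ~P)) \/ ((P /\ ~P) /\ P) via the disjunct P \/ (P /\ ~P).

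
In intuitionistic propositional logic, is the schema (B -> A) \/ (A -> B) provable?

No

This is the Gödel–Dummett linearity axiom, which is not intuitionistically valid.
A Kripke countermodel: worlds 0, 1, 2; order generated by 0 <= 1, 0 <= 2; atoms true at each world — 0:{}; 1:{B}; 2:{A}.
0 ||-/- (B -> A) \/ (A -> B): neither disjunct is forced at 0.
0 ||-/- B -> A: at the accessible world 1, 1 ||- B but 1 ||-/- A.
1 lacks atom A, so 1 ||-/- A.
So the root 0 does not force the formula.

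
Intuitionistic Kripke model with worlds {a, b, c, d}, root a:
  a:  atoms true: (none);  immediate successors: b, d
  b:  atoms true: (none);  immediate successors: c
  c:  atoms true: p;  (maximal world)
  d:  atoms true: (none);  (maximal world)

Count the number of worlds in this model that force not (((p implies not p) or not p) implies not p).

a: does not force it — a does not force not (((p implies not p) or not p) implies not p) since a is accessible from a and a forces ((p implies not p) or not p) implies not p.
b: does not force it — b does not force not (((p implies not p) or not p) implies not p) since b is accessible from b and b forces ((p implies not p) or not p) implies not p.
c: does not force it — c does not force not (((p implies not p) or not p) implies not p) since c is accessible from c and c forces ((p implies not p) or not p) implies not p.
d: does not force it.
Worlds forcing the formula: { }.

0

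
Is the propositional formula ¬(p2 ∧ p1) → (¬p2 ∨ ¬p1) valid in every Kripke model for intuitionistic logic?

No

This is the constructively invalid direction of De Morgan's law for conjunction, which is not intuitionistically valid.
A Kripke countermodel: worlds w0, w1, w2; order generated by w0 ≤ w1, w0 ≤ w2; atoms true at each world — w0:{}; w1:{p2}; w2:{p1}.
w0 ⊮ ¬(p2 ∧ p1) → (¬p2 ∨ ¬p1): already at w0 itself, w0 ⊩ ¬(p2 ∧ p1) but w0 ⊮ ¬p2 ∨ ¬p1.
w0 ⊮ ¬p2 ∨ ¬p1: neither disjunct is forced at w0.
w0 ⊮ ¬p2 since w1 is accessible from w0 and w1 ⊩ p2.
So the root w0 does not force the formula.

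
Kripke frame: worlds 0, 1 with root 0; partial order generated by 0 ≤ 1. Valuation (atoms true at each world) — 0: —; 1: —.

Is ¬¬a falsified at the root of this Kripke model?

Yes

0 ⊮ ¬¬a since 0 is accessible from 0 and 0 ⊩ ¬a.
0 ⊩ ¬a: no world accessible from 0 forces a.
So the root 0 does not force ¬¬a; the model is a countermodel.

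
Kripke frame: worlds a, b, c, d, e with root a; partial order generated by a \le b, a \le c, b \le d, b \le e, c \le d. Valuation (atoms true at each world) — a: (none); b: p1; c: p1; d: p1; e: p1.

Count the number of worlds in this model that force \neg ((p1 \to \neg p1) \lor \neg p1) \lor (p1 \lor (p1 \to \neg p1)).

a: forces it.
b: forces it.
c: forces it.
d: forces it.
e: forces it.
Worlds forcing the formula: {a, b, c, d, e}.

5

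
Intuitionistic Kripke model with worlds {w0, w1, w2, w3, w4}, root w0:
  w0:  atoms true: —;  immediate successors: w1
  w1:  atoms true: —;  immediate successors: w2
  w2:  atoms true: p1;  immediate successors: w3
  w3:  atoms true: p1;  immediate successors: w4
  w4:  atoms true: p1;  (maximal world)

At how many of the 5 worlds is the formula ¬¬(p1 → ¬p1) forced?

0

w0: does not force it — w0 ⊮ ¬¬(p1 → ¬p1) since w0 is accessible from w0 and w0 ⊩ ¬(p1 → ¬p1).
w1: does not force it — w1 ⊮ ¬¬(p1 → ¬p1) since w1 is accessible from w1 and w1 ⊩ ¬(p1 → ¬p1).
w2: does not force it.
w3: does not force it.
w4: does not force it.
Worlds forcing the formula: { }.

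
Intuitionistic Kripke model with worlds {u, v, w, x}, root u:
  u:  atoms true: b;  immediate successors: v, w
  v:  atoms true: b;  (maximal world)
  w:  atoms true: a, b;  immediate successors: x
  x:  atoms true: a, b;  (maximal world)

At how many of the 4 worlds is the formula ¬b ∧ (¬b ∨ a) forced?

u: does not force it — u ⊮ ¬b ∧ (¬b ∨ a) since u fails ¬b.
v: does not force it — v ⊮ ¬b ∧ (¬b ∨ a) since v fails ¬b.
w: does not force it — w ⊮ ¬b ∧ (¬b ∨ a) since w fails ¬b.
x: does not force it.
Worlds forcing the formula: { }.

0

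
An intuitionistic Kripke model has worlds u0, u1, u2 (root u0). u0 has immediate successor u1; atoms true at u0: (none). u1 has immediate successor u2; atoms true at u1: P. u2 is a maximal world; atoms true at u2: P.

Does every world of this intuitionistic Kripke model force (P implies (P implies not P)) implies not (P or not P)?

u0 forces (P implies (P implies not P)) implies not (P or not P) vacuously: no world accessible from u0 forces the antecedent P implies (P implies not P).
Since the root u0 forces (P implies (P implies not P)) implies not (P or not P) and forcing is persistent (monotone upward), every world forces it.

Yes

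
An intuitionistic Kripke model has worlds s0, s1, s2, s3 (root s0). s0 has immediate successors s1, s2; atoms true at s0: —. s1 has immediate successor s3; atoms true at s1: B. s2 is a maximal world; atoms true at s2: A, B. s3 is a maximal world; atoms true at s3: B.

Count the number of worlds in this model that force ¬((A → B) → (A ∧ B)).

2

s0: does not force it — s0 ⊮ ¬((A → B) → (A ∧ B)) since s2 is accessible from s0 and s2 ⊩ (A → B) → (A ∧ B).
s1: forces it.
s2: does not force it.
s3: forces it.
Worlds forcing the formula: {s1, s3}.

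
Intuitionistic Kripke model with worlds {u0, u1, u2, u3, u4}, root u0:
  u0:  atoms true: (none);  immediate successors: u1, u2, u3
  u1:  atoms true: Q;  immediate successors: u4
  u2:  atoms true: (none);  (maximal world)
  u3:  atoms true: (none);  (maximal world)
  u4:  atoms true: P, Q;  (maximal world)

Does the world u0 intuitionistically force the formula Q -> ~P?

u0 ||-/- Q -> ~P: at the accessible world u1, u1 ||- Q but u1 ||-/- ~P.
u1 ||-/- ~P since u4 is accessible from u1 and u4 ||- P.

No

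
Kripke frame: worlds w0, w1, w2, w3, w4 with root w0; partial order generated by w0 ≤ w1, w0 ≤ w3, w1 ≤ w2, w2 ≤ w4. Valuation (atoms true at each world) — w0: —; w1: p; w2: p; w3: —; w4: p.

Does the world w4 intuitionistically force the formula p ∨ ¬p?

w4 ⊩ p ∨ ¬p via the disjunct p.

Yes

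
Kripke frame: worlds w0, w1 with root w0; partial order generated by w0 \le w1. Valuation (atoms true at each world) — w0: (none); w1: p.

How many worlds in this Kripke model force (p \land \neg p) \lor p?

1

w0: does not force it — w0 \nVdash (p \land \neg p) \lor p: neither disjunct is forced at w0.
w1: forces it.
Worlds forcing the formula: {w1}.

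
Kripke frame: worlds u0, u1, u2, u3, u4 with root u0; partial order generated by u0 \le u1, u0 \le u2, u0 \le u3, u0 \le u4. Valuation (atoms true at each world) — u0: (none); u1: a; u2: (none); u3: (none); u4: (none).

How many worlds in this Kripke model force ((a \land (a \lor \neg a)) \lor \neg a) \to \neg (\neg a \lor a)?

0

u0: does not force it — u0 \nVdash ((a \land (a \lor \neg a)) \lor \neg a) \to \neg (\neg a \lor a): at the accessible world u1, u1 \Vdash (a \land (a \lor \neg a)) \lor \neg a but u1 \nVdash \neg (\neg a \lor a).
u1: does not force it — u1 \nVdash ((a \land (a \lor \neg a)) \lor \neg a) \to \neg (\neg a \lor a): already at u1 itself, u1 \Vdash (a \land (a \lor \neg a)) \lor \neg a but u1 \nVdash \neg (\neg a \lor a).
u2: does not force it.
u3: does not force it.
u4: does not force it.
Worlds forcing the formula: { }.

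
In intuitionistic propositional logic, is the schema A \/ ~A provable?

This is the law of excluded middle, which is not intuitionistically valid.
A Kripke countermodel: worlds u0, u1; order generated by u0 <= u1; atoms true at each world — u0:{}; u1:{A}.
u0 ||-/- A \/ ~A: neither disjunct is forced at u0.
u0 lacks atom A, so u0 ||-/- A.
So the root u0 does not force the formula.

No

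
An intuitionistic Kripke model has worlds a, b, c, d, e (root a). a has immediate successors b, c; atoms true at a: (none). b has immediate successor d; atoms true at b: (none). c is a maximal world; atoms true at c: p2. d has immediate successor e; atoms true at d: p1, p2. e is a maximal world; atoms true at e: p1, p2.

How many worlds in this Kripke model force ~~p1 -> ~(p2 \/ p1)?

a: does not force it — a ||-/- ~~p1 -> ~(p2 \/ p1): at the accessible world b, b ||- ~~p1 but b ||-/- ~(p2 \/ p1).
b: does not force it — b ||-/- ~~p1 -> ~(p2 \/ p1): already at b itself, b ||- ~~p1 but b ||-/- ~(p2 \/ p1).
c: forces it.
d: does not force it.
e: does not force it.
Worlds forcing the formula: {c}.

1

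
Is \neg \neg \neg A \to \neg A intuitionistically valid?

Yes

This is triple-negation reduction, which is intuitionistically derivable.
Assume \neg \neg \neg A and suppose A. Then \neg \neg A (double-negation introduction), contradicting \neg \neg \neg A. So \neg A.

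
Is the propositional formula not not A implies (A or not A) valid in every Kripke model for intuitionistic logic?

No

This is a variant of double-negation elimination (deriving excluded middle from double negation), which is not intuitionistically valid.
A Kripke countermodel: worlds a, b; order generated by a <= b; atoms true at each world — a:{}; b:{A}.
a does not force not not A implies (A or not A): already at a itself, a forces not not A but a does not force A or not A.
a does not force A or not A: neither disjunct is forced at a.
a lacks atom A, so a does not force A.
So the root a does not force the formula.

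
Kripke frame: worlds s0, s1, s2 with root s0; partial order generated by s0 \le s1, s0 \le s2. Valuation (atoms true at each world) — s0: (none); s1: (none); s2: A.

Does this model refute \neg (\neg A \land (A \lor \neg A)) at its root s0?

Yes

s0 \nVdash \neg (\neg A \land (A \lor \neg A)) since s1 is accessible from s0 and s1 \Vdash \neg A \land (A \lor \neg A).
s1 \Vdash \neg A \land (A \lor \neg A) since s1 forces both conjuncts.
So the root s0 does not force \neg (\neg A \land (A \lor \neg A)); the model is a countermodel.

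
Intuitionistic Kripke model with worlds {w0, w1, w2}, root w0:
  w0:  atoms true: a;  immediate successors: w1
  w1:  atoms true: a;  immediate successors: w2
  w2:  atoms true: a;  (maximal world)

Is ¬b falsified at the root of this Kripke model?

w0 ⊩ ¬b: no world accessible from w0 forces b.
So the root w0 forces ¬b; the model is not a countermodel.

No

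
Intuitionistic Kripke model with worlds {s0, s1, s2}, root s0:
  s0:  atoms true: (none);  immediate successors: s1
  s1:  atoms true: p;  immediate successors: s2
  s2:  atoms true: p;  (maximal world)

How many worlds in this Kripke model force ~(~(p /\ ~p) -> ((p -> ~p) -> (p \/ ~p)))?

0

s0: does not force it — s0 ||-/- ~(~(p /\ ~p) -> ((p -> ~p) -> (p \/ ~p))) since s0 is accessible from s0 and s0 ||- ~(p /\ ~p) -> ((p -> ~p) -> (p \/ ~p)).
s1: does not force it — s1 ||-/- ~(~(p /\ ~p) -> ((p -> ~p) -> (p \/ ~p))) since s1 is accessible from s1 and s1 ||- ~(p /\ ~p) -> ((p -> ~p) -> (p \/ ~p)).
s2: does not force it — s2 ||-/- ~(~(p /\ ~p) -> ((p -> ~p) -> (p \/ ~p))) since s2 is accessible from s2 and s2 ||- ~(p /\ ~p) -> ((p -> ~p) -> (p \/ ~p)).
Worlds forcing the formula: { }.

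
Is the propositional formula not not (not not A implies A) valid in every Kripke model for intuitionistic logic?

Yes

This is the double negation of double-negation elimination, which is intuitionistically derivable.
By Glivenko's theorem the double negation of any classical propositional tautology is intuitionistically provable; not not A implies A is classically a tautology.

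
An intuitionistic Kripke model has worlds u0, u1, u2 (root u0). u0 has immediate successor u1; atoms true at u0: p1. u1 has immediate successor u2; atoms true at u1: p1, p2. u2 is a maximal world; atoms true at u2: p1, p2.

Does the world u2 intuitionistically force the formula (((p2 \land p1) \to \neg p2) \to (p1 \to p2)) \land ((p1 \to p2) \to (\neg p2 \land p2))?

No

u2 \nVdash (((p2 \land p1) \to \neg p2) \to (p1 \to p2)) \land ((p1 \to p2) \to (\neg p2 \land p2)) since u2 fails (p1 \to p2) \to (\neg p2 \land p2).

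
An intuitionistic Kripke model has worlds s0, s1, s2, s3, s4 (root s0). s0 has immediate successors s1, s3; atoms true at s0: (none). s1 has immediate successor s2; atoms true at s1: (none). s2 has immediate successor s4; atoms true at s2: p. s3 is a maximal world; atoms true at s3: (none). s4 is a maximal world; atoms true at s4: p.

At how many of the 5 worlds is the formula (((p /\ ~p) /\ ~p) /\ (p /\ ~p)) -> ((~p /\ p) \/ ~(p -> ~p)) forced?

5

s0: forces it.
s1: forces it.
s2: forces it.
s3: forces it.
s4: forces it.
Worlds forcing the formula: {s0, s1, s2, s3, s4}.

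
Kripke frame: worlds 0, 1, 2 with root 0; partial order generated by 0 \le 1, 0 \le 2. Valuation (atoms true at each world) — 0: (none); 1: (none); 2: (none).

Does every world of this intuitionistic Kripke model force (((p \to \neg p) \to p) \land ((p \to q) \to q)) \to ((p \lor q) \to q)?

Yes

0 \Vdash (((p \to \neg p) \to p) \land ((p \to q) \to q)) \to ((p \lor q) \to q) vacuously: no world accessible from 0 forces the antecedent ((p \to \neg p) \to p) \land ((p \to q) \to q).
Since the root 0 forces (((p \to \neg p) \to p) \land ((p \to q) \to q)) \to ((p \lor q) \to q) and forcing is persistent (monotone upward), every world forces it.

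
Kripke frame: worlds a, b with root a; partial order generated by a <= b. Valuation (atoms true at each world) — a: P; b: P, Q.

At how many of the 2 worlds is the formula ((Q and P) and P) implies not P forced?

0

a: does not force it — a does not force ((Q and P) and P) implies not P: at the accessible world b, b forces (Q and P) and P but b does not force not P.
b: does not force it.
Worlds forcing the formula: { }.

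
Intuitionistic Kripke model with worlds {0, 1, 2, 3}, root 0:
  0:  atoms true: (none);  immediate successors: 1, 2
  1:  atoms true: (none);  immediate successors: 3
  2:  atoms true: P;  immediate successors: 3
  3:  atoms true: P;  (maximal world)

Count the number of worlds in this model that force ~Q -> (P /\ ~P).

0: does not force it — 0 ||-/- ~Q -> (P /\ ~P): already at 0 itself, 0 ||- ~Q but 0 ||-/- P /\ ~P.
1: does not force it — 1 ||-/- ~Q -> (P /\ ~P): already at 1 itself, 1 ||- ~Q but 1 ||-/- P /\ ~P.
2: does not force it — 2 ||-/- ~Q -> (P /\ ~P): already at 2 itself, 2 ||- ~Q but 2 ||-/- P /\ ~P.
3: does not force it.
Worlds forcing the formula: { }.

0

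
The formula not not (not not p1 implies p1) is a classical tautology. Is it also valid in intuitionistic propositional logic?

This is the double negation of double-negation elimination, which is intuitionistically derivable.
By Glivenko's theorem the double negation of any classical propositional tautology is intuitionistically provable; not not p1 implies p1 is classically a tautology.

Yes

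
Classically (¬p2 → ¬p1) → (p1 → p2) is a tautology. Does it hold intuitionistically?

No

This is the converse of contraposition, which is not intuitionistically valid.
A Kripke countermodel: worlds a, b; order generated by a ≤ b; atoms true at each world — a:{p1}; b:{p1,p2}.
a ⊮ (¬p2 → ¬p1) → (p1 → p2): already at a itself, a ⊩ ¬p2 → ¬p1 but a ⊮ p1 → p2.
a ⊮ p1 → p2: already at a itself, a ⊩ p1 but a ⊮ p2.
a lacks atom p2, so a ⊮ p2.
So the root a does not force the formula.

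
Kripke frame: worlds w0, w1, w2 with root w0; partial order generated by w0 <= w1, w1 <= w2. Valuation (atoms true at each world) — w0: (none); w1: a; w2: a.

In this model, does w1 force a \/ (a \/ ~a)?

w1 ||- a \/ (a \/ ~a) via the disjunct a.

Yes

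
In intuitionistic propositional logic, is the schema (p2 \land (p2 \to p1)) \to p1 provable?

This is modus ponens in implicational form, which is intuitionistically derivable.
If a world forces p2 and p2 \to p1, then applying the implication at that world (which is accessible from itself) gives p1.

Yes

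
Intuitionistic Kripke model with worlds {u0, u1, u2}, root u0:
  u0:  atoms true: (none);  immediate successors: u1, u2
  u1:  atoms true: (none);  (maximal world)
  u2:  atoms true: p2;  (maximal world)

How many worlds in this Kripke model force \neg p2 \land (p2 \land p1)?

u0: does not force it — u0 \nVdash \neg p2 \land (p2 \land p1) since u0 fails \neg p2.
u1: does not force it — u1 \nVdash \neg p2 \land (p2 \land p1) since u1 fails p2 \land p1.
u2: does not force it.
Worlds forcing the formula: { }.

0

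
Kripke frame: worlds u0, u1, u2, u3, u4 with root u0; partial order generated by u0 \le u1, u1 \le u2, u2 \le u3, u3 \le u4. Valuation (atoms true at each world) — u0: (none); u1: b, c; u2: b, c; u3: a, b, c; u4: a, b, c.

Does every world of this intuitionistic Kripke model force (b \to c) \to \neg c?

Not every world: u0 \nVdash (b \to c) \to \neg c.
u0 \nVdash (b \to c) \to \neg c: already at u0 itself, u0 \Vdash b \to c but u0 \nVdash \neg c.
u0 \nVdash \neg c since u1 is accessible from u0 and u1 \Vdash c.

No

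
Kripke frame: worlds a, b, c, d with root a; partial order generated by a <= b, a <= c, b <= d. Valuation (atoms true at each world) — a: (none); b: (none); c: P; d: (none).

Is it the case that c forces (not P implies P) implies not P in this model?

c does not force (not P implies P) implies not P: already at c itself, c forces not P implies P but c does not force not P.
c does not force not P since c is accessible from c and c forces P.

No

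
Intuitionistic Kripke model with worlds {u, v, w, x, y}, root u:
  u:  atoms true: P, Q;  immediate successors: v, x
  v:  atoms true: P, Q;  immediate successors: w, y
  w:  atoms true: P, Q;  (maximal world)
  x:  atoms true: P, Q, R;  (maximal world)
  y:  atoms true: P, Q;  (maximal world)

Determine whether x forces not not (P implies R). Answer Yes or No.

Yes

x forces not not (P implies R): no world accessible from x forces not (P implies R).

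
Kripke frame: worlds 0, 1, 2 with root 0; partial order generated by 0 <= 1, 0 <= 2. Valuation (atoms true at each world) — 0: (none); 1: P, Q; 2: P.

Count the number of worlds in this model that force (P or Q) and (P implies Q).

1

0: does not force it — 0 does not force (P or Q) and (P implies Q) since 0 fails P or Q.
1: forces it.
2: does not force it.
Worlds forcing the formula: {1}.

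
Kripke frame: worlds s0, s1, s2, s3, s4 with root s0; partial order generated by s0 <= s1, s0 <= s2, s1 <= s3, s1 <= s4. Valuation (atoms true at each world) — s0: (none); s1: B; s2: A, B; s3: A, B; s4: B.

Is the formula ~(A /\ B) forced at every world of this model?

Not every world: s0 ||-/- ~(A /\ B).
s0 ||-/- ~(A /\ B) since s2 is accessible from s0 and s2 ||- A /\ B.
s2 ||- A /\ B since s2 forces both conjuncts.

No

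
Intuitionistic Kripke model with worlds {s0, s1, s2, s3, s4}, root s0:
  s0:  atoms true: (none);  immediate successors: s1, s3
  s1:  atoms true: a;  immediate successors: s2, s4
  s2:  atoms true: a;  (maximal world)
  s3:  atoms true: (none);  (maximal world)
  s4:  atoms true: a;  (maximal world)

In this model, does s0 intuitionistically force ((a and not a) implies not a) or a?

Yes

s0 forces ((a and not a) implies not a) or a via the disjunct (a and not a) implies not a.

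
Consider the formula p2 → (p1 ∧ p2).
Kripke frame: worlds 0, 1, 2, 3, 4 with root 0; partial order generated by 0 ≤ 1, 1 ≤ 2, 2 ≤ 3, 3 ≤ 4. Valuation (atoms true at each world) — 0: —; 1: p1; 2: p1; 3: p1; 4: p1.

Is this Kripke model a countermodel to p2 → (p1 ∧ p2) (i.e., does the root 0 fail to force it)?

No

0 ⊩ p2 → (p1 ∧ p2) vacuously: no world accessible from 0 forces the antecedent p2.
So the root 0 forces p2 → (p1 ∧ p2); the model is not a countermodel.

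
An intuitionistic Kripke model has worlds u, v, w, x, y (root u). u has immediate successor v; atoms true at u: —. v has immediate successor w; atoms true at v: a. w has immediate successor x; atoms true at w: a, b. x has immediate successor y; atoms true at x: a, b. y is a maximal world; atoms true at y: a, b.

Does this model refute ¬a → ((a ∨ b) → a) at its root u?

u ⊩ ¬a → ((a ∨ b) → a) vacuously: no world accessible from u forces the antecedent ¬a.
So the root u forces ¬a → ((a ∨ b) → a); the model is not a countermodel.

No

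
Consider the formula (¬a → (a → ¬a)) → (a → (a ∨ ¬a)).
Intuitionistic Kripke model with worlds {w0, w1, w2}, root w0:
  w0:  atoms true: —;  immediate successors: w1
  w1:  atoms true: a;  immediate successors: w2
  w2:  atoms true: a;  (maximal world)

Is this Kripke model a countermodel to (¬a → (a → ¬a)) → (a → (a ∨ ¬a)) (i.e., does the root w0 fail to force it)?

No

w0 ⊩ (¬a → (a → ¬a)) → (a → (a ∨ ¬a)): every world accessible from w0 that forces ¬a → (a → ¬a) (namely w0, w1, w2) also forces a → (a ∨ ¬a).
So the root w0 forces (¬a → (a → ¬a)) → (a → (a ∨ ¬a)); the model is not a countermodel.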